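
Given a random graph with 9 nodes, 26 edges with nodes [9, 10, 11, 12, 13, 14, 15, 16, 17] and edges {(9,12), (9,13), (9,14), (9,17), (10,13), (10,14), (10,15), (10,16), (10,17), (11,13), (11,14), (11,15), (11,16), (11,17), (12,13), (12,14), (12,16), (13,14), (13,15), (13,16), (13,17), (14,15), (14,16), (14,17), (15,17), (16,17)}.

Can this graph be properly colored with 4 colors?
The clique on vertices [10, 13, 14, 16, 17] has size 5 > 4, so it alone needs 5 colors.

No, G is not 4-colorable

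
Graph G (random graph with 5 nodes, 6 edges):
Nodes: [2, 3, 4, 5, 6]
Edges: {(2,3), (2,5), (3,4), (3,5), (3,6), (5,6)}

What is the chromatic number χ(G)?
Clique number ω(G) = 3 (lower bound: χ ≥ ω).
The clique on [2, 3, 5] has size 3, forcing χ ≥ 3, and the coloring below uses 3 colors, so χ(G) = 3.
A valid 3-coloring: color 1: [3]; color 2: [4, 5]; color 3: [2, 6].

χ(G) = 3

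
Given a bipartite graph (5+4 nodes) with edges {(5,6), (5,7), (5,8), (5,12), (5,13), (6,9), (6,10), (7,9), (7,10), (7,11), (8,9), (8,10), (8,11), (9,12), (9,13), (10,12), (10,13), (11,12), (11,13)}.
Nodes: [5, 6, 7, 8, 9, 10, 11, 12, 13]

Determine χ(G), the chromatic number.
χ(G) = 2

Clique number ω(G) = 2 (lower bound: χ ≥ ω).
The graph is bipartite (no odd cycle), so 2 colors suffice: χ(G) = 2.
A valid 2-coloring: color 1: [5, 9, 10, 11]; color 2: [6, 7, 8, 12, 13].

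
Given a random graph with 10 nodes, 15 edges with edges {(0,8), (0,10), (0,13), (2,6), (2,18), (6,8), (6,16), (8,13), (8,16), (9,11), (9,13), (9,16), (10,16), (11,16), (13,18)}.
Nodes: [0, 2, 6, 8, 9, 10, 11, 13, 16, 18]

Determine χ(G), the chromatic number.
χ(G) = 3

Clique number ω(G) = 3 (lower bound: χ ≥ ω).
The clique on [0, 8, 13] has size 3, forcing χ ≥ 3, and the coloring below uses 3 colors, so χ(G) = 3.
A valid 3-coloring: color 1: [2, 13, 16]; color 2: [8, 10, 11, 18]; color 3: [0, 6, 9].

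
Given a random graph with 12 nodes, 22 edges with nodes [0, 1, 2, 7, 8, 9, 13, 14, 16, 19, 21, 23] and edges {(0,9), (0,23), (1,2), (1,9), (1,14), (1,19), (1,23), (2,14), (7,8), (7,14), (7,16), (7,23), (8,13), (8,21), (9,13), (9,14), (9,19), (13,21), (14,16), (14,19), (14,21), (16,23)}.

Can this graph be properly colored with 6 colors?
A valid 6-coloring: color 1: [8, 14, 23]; color 2: [0, 1, 7, 13]; color 3: [2, 9, 16, 21]; color 4: [19].
(χ(G) = 4 ≤ 6.)

Yes, G is 6-colorable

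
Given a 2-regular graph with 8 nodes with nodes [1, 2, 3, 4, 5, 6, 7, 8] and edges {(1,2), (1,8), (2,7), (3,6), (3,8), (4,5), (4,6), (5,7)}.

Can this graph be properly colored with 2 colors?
Yes, G is 2-colorable

A valid 2-coloring: color 1: [2, 5, 6, 8]; color 2: [1, 3, 4, 7].
(χ(G) = 2 ≤ 2.)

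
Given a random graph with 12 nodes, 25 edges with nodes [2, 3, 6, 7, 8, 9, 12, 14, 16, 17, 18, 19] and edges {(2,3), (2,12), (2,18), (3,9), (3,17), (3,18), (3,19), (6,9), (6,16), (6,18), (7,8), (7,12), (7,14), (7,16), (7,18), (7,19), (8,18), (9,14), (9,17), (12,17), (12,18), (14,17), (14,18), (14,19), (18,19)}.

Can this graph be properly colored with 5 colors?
A valid 5-coloring: color 1: [16, 17, 18]; color 2: [3, 6, 7]; color 3: [2, 8, 14]; color 4: [9, 12, 19].
(χ(G) = 4 ≤ 5.)

Yes, G is 5-colorable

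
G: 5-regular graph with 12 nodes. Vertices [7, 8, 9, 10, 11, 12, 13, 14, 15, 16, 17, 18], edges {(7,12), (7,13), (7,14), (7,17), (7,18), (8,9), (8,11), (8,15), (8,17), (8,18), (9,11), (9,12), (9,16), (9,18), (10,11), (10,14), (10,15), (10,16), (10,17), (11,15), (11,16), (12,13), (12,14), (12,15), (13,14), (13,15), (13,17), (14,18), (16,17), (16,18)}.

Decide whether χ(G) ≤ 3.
No, G is not 3-colorable

The clique on vertices [7, 12, 13, 14] has size 4 > 3, so it alone needs 4 colors.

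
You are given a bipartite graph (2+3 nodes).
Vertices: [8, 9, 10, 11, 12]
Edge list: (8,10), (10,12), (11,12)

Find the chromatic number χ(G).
χ(G) = 2

Clique number ω(G) = 2 (lower bound: χ ≥ ω).
The graph is bipartite (no odd cycle), so 2 colors suffice: χ(G) = 2.
A valid 2-coloring: color 1: [8, 9, 12]; color 2: [10, 11].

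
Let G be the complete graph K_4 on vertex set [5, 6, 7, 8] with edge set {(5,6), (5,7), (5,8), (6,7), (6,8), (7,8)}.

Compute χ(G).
Clique number ω(G) = 4 (lower bound: χ ≥ ω).
The clique on [5, 6, 7, 8] has size 4, forcing χ ≥ 4, and the coloring below uses 4 colors, so χ(G) = 4.
A valid 4-coloring: color 1: [5]; color 2: [7]; color 3: [8]; color 4: [6].

χ(G) = 4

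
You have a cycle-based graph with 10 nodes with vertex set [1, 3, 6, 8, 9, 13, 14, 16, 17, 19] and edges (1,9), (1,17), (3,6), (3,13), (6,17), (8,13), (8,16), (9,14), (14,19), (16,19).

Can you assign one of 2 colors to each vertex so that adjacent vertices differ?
Yes, G is 2-colorable

A valid 2-coloring: color 1: [3, 8, 9, 17, 19]; color 2: [1, 6, 13, 14, 16].
(χ(G) = 2 ≤ 2.)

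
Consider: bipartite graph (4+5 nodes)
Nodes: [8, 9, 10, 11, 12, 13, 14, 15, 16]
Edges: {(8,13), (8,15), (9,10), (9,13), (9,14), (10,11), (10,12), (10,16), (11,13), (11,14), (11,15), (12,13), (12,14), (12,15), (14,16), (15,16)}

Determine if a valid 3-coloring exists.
Yes, G is 3-colorable

A valid 3-coloring: color 1: [10, 13, 14, 15]; color 2: [8, 9, 11, 12, 16].
(χ(G) = 2 ≤ 3.)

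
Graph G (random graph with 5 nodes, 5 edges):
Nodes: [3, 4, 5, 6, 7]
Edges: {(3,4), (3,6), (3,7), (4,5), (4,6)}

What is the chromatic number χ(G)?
χ(G) = 3

Clique number ω(G) = 3 (lower bound: χ ≥ ω).
The clique on [3, 4, 6] has size 3, forcing χ ≥ 3, and the coloring below uses 3 colors, so χ(G) = 3.
A valid 3-coloring: color 1: [4, 7]; color 2: [3, 5]; color 3: [6].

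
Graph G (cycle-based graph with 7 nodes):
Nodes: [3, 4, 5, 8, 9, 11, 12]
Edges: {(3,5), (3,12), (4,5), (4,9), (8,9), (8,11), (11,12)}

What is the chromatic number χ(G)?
χ(G) = 3

Clique number ω(G) = 2 (lower bound: χ ≥ ω).
Odd cycle [4, 9, 8, 11, 12, 3, 5] needs 3 colors (χ ≥ 3).
The coloring below uses 3 colors, so χ(G) = 3.
A valid 3-coloring: color 1: [3, 4, 8]; color 2: [5, 9, 11]; color 3: [12].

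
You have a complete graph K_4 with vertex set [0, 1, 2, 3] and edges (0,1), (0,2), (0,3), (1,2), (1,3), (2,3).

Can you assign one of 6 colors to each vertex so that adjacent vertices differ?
Yes, G is 6-colorable

A valid 6-coloring: color 1: [0]; color 2: [1]; color 3: [2]; color 4: [3].
(χ(G) = 4 ≤ 6.)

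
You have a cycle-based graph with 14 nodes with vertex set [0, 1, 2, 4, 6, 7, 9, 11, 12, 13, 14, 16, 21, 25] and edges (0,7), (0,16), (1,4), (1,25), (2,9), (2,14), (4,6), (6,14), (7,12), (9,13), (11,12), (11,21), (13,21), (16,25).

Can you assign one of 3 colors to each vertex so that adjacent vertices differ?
A valid 3-coloring: color 1: [1, 2, 6, 7, 11, 13, 16]; color 2: [0, 4, 9, 12, 14, 21, 25].
(χ(G) = 2 ≤ 3.)

Yes, G is 3-colorable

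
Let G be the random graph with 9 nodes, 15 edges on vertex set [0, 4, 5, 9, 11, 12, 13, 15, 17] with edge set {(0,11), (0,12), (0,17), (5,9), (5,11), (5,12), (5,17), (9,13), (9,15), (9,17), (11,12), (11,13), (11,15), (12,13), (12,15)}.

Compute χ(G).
χ(G) = 3

Clique number ω(G) = 3 (lower bound: χ ≥ ω).
The clique on [5, 9, 17] has size 3, forcing χ ≥ 3, and the coloring below uses 3 colors, so χ(G) = 3.
A valid 3-coloring: color 1: [4, 9, 11]; color 2: [12, 17]; color 3: [0, 5, 13, 15].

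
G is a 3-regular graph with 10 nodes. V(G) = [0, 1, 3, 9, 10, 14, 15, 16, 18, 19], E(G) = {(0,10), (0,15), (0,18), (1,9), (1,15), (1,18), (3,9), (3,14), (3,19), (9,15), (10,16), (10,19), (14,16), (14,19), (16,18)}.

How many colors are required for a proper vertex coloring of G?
Clique number ω(G) = 3 (lower bound: χ ≥ ω).
The clique on [1, 9, 15] has size 3, forcing χ ≥ 3, and the coloring below uses 3 colors, so χ(G) = 3.
A valid 3-coloring: color 1: [10, 14, 15, 18]; color 2: [0, 9, 16, 19]; color 3: [1, 3].

χ(G) = 3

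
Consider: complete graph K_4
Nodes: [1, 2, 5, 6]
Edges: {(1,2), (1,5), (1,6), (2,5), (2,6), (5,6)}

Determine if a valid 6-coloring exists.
Yes, G is 6-colorable

A valid 6-coloring: color 1: [6]; color 2: [1]; color 3: [2]; color 4: [5].
(χ(G) = 4 ≤ 6.)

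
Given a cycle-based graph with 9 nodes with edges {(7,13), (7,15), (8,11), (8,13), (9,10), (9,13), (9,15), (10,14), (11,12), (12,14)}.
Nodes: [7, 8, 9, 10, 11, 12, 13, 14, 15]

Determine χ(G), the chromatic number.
χ(G) = 3

Clique number ω(G) = 2 (lower bound: χ ≥ ω).
Odd cycle [10, 14, 12, 11, 8, 13, 9] needs 3 colors (χ ≥ 3).
The coloring below uses 3 colors, so χ(G) = 3.
A valid 3-coloring: color 1: [7, 9, 11, 14]; color 2: [10, 12, 13, 15]; color 3: [8].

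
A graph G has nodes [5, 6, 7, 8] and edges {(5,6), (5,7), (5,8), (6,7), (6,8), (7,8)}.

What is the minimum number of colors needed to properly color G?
χ(G) = 4

Clique number ω(G) = 4 (lower bound: χ ≥ ω).
The clique on [5, 6, 7, 8] has size 4, forcing χ ≥ 4, and the coloring below uses 4 colors, so χ(G) = 4.
A valid 4-coloring: color 1: [5]; color 2: [6]; color 3: [7]; color 4: [8].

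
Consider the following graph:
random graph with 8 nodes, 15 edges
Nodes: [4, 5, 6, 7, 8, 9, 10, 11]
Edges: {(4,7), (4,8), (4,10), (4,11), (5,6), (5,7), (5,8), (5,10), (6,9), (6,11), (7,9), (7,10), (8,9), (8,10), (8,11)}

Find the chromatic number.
Clique number ω(G) = 3 (lower bound: χ ≥ ω).
The clique on [4, 8, 10] has size 3, forcing χ ≥ 3, and the coloring below uses 3 colors, so χ(G) = 3.
A valid 3-coloring: color 1: [6, 7, 8]; color 2: [4, 5, 9]; color 3: [10, 11].

χ(G) = 3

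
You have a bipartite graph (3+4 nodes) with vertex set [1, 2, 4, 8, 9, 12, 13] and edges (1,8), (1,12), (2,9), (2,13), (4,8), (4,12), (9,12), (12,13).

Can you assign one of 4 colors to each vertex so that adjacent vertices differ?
A valid 4-coloring: color 1: [2, 8, 12]; color 2: [1, 4, 9, 13].
(χ(G) = 2 ≤ 4.)

Yes, G is 4-colorable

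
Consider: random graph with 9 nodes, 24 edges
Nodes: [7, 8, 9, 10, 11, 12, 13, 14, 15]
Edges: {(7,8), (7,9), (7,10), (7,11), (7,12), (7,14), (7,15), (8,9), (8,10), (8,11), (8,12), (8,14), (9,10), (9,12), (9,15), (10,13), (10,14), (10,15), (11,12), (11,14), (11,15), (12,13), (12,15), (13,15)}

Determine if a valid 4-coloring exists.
No, G is not 4-colorable

Odd cycle [12, 9, 10, 14, 11] needs 3 colors (χ ≥ 3).
Vertex 8 is adjacent to every vertex of [9, 10, 11, 12, 14], which already need 3 colors among themselves, so 8 needs a new color (χ ≥ 4).
Vertex 7 is adjacent to every vertex of [8, 9, 10, 11, 12, 14], which already need 4 colors among themselves, so 7 needs a new color (χ ≥ 5).
Hence χ(G) ≥ 5 > 4, so no proper 4-coloring exists.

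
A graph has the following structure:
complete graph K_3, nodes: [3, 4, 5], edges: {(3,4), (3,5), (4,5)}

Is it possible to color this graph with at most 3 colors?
A valid 3-coloring: color 1: [5]; color 2: [4]; color 3: [3].
(χ(G) = 3 ≤ 3.)

Yes, G is 3-colorable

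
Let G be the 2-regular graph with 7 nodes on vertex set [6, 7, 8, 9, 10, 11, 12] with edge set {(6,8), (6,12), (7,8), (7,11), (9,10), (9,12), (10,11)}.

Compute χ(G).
χ(G) = 3

Clique number ω(G) = 2 (lower bound: χ ≥ ω).
Odd cycle [11, 7, 8, 6, 12, 9, 10] needs 3 colors (χ ≥ 3).
The coloring below uses 3 colors, so χ(G) = 3.
A valid 3-coloring: color 1: [8, 9, 11]; color 2: [7, 10, 12]; color 3: [6].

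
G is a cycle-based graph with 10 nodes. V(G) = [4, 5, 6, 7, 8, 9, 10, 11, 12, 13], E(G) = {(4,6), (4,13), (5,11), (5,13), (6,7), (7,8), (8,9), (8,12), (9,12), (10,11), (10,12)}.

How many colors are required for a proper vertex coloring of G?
χ(G) = 3

Clique number ω(G) = 3 (lower bound: χ ≥ ω).
The clique on [8, 9, 12] has size 3, forcing χ ≥ 3, and the coloring below uses 3 colors, so χ(G) = 3.
A valid 3-coloring: color 1: [5, 6, 8, 10]; color 2: [4, 7, 11, 12]; color 3: [9, 13].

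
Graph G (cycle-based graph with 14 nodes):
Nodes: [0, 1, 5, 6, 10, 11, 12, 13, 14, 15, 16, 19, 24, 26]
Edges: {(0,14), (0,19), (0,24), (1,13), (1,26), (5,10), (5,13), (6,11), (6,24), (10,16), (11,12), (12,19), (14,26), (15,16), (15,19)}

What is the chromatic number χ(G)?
Clique number ω(G) = 2 (lower bound: χ ≥ ω).
The graph is bipartite (no odd cycle), so 2 colors suffice: χ(G) = 2.
A valid 2-coloring: color 1: [0, 6, 10, 12, 13, 15, 26]; color 2: [1, 5, 11, 14, 16, 19, 24].

χ(G) = 2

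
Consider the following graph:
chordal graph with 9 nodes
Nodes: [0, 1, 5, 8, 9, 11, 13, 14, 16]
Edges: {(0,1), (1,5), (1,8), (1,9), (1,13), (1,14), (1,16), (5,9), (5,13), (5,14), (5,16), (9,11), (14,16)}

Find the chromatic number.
χ(G) = 4

Clique number ω(G) = 4 (lower bound: χ ≥ ω).
The clique on [1, 5, 14, 16] has size 4, forcing χ ≥ 4, and the coloring below uses 4 colors, so χ(G) = 4.
A valid 4-coloring: color 1: [1, 11]; color 2: [0, 5, 8]; color 3: [9, 13, 14]; color 4: [16].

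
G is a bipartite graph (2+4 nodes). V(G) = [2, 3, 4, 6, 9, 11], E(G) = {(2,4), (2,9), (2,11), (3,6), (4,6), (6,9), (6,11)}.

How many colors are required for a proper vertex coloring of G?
Clique number ω(G) = 2 (lower bound: χ ≥ ω).
The graph is bipartite (no odd cycle), so 2 colors suffice: χ(G) = 2.
A valid 2-coloring: color 1: [2, 6]; color 2: [3, 4, 9, 11].

χ(G) = 2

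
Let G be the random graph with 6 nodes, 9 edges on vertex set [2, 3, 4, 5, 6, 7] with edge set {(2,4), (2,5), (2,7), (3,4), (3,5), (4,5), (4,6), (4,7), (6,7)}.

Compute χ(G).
χ(G) = 3

Clique number ω(G) = 3 (lower bound: χ ≥ ω).
The clique on [2, 4, 5] has size 3, forcing χ ≥ 3, and the coloring below uses 3 colors, so χ(G) = 3.
A valid 3-coloring: color 1: [4]; color 2: [5, 7]; color 3: [2, 3, 6].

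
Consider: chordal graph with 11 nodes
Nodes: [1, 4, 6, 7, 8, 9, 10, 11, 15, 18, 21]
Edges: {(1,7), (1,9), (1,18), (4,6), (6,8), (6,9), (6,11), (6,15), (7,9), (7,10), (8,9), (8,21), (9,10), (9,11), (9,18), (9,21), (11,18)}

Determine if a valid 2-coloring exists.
The clique on vertices [1, 9, 18] has size 3 > 2, so it alone needs 3 colors.

No, G is not 2-colorable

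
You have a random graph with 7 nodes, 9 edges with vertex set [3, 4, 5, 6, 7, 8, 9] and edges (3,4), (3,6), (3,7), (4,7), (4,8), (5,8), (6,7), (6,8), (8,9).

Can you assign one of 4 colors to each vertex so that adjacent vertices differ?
Yes, G is 4-colorable

A valid 4-coloring: color 1: [3, 8]; color 2: [4, 5, 6, 9]; color 3: [7].
(χ(G) = 3 ≤ 4.)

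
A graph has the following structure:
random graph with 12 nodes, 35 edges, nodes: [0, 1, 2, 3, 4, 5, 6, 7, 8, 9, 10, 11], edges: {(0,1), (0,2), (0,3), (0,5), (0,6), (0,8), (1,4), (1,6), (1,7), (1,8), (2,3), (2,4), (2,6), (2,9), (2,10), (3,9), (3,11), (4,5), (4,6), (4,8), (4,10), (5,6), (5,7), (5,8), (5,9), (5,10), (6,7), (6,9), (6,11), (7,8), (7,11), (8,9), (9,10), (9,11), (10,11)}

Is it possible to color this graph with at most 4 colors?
A valid 4-coloring: color 1: [3, 6, 8, 10]; color 2: [0, 4, 7, 9]; color 3: [1, 2, 5, 11].
(χ(G) = 3 ≤ 4.)

Yes, G is 4-colorable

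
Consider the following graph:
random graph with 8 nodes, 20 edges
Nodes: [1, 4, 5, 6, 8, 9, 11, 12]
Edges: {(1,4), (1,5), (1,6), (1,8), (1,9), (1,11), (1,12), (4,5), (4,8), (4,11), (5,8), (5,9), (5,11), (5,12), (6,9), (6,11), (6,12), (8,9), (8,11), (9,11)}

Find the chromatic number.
χ(G) = 5

Clique number ω(G) = 5 (lower bound: χ ≥ ω).
The clique on [1, 5, 8, 9, 11] has size 5, forcing χ ≥ 5, and the coloring below uses 5 colors, so χ(G) = 5.
A valid 5-coloring: color 1: [1]; color 2: [11, 12]; color 3: [5, 6]; color 4: [8]; color 5: [4, 9].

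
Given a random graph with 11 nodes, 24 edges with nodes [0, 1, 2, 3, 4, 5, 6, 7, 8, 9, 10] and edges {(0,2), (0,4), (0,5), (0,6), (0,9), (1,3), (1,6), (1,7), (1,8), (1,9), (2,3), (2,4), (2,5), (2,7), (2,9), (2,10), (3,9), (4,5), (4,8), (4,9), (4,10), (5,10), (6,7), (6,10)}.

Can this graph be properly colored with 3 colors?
No, G is not 3-colorable

The clique on vertices [0, 2, 4, 9] has size 4 > 3, so it alone needs 4 colors.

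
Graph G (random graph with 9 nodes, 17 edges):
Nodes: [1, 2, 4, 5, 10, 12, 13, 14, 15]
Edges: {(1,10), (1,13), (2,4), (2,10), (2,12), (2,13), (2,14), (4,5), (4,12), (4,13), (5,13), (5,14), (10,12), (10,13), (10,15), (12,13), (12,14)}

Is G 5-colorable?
A valid 5-coloring: color 1: [13, 14, 15]; color 2: [1, 2, 5]; color 3: [12]; color 4: [4, 10].
(χ(G) = 4 ≤ 5.)

Yes, G is 5-colorable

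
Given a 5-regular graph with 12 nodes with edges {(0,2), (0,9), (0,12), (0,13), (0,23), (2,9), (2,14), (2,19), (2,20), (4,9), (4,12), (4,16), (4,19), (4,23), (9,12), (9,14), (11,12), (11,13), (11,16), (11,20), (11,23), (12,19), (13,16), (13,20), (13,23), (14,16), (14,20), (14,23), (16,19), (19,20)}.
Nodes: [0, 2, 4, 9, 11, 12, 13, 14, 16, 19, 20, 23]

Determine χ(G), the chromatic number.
Clique number ω(G) = 3 (lower bound: χ ≥ ω).
Suppose a proper 3-coloring c exists. The clique [0, 2, 9] takes 3 distinct colors; by symmetry let c(0) = 1, c(2) = 2, c(9) = 3.
- Vertex 12: neighbors [0, 9] already have colors [1, 3] ⇒ c(12) = 2.
- Vertex 4: neighbors [12, 9] already have colors [2, 3] ⇒ c(4) = 1.
- Vertex 14: neighbors [2, 9] already have colors [2, 3] ⇒ c(14) = 1.
- Vertex 20: neighbors [14, 2] already have colors [1, 2] ⇒ c(20) = 3.
- Vertex 19: neighbors [4, 2, 20] already have colors [1, 2, 3] — all 3 colors blocked. Contradiction.
The forced assignments end in a contradiction, so G has no proper 3-coloring (χ ≥ 4).
The coloring below uses 4 colors, so χ(G) = 4.
A valid 4-coloring: color 1: [9, 13, 19]; color 2: [12, 16, 20, 23]; color 3: [0, 4, 11, 14]; color 4: [2].

χ(G) = 4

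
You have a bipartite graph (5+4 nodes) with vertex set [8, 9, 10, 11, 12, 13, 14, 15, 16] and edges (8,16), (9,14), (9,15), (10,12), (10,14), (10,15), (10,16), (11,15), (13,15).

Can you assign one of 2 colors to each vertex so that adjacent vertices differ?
A valid 2-coloring: color 1: [8, 9, 10, 11, 13]; color 2: [12, 14, 15, 16].
(χ(G) = 2 ≤ 2.)

Yes, G is 2-colorable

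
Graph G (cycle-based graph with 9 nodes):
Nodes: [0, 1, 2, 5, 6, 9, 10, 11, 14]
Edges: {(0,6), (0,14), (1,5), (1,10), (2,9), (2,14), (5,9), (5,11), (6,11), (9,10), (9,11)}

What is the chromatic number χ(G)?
Clique number ω(G) = 3 (lower bound: χ ≥ ω).
The clique on [5, 9, 11] has size 3, forcing χ ≥ 3, and the coloring below uses 3 colors, so χ(G) = 3.
A valid 3-coloring: color 1: [1, 6, 9, 14]; color 2: [0, 2, 5, 10]; color 3: [11].

χ(G) = 3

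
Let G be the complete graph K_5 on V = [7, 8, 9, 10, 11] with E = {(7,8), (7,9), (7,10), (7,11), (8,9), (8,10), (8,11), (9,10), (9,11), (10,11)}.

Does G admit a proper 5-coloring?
Yes, G is 5-colorable

A valid 5-coloring: color 1: [7]; color 2: [8]; color 3: [10]; color 4: [9]; color 5: [11].
(χ(G) = 5 ≤ 5.)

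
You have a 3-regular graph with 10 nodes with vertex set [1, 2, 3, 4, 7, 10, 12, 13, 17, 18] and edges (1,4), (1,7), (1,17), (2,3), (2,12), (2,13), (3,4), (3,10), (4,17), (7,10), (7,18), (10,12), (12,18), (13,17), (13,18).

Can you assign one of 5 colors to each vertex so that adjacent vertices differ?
A valid 5-coloring: color 1: [2, 10, 17, 18]; color 2: [1, 3, 12, 13]; color 3: [4, 7].
(χ(G) = 3 ≤ 5.)

Yes, G is 5-colorable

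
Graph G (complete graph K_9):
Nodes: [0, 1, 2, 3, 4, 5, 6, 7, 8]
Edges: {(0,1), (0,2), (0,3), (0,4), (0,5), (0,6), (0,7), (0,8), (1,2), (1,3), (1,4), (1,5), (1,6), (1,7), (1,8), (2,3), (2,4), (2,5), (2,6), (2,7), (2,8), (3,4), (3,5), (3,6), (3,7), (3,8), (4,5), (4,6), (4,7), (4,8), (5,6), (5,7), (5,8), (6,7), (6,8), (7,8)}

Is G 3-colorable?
No, G is not 3-colorable

The clique on vertices [0, 1, 2, 3, 4, 5, 6, 7, 8] has size 9 > 3, so it alone needs 9 colors.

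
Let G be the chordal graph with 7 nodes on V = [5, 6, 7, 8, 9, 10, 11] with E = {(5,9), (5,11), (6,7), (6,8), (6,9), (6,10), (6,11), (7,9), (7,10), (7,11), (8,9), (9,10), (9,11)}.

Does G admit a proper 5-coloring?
A valid 5-coloring: color 1: [9]; color 2: [5, 6]; color 3: [7, 8]; color 4: [10, 11].
(χ(G) = 4 ≤ 5.)

Yes, G is 5-colorable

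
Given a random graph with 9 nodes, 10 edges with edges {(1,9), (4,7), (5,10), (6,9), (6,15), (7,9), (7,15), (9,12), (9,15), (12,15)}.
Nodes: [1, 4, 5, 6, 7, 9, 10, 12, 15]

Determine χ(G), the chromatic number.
Clique number ω(G) = 3 (lower bound: χ ≥ ω).
The clique on [9, 12, 15] has size 3, forcing χ ≥ 3, and the coloring below uses 3 colors, so χ(G) = 3.
A valid 3-coloring: color 1: [4, 5, 9]; color 2: [1, 10, 15]; color 3: [6, 7, 12].

χ(G) = 3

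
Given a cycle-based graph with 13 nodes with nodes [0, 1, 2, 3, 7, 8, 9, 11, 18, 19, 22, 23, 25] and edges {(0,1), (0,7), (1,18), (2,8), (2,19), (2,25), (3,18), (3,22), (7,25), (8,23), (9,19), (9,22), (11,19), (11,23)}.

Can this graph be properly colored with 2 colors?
No, G is not 2-colorable

Odd cycle [8, 23, 11, 19, 2] needs 3 colors (χ ≥ 3).
Hence χ(G) ≥ 3 > 2, so no proper 2-coloring exists.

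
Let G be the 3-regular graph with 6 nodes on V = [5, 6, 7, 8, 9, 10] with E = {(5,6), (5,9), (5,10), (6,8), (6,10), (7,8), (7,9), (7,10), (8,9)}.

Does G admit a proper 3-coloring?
Yes, G is 3-colorable

A valid 3-coloring: color 1: [8, 10]; color 2: [6, 9]; color 3: [5, 7].
(χ(G) = 3 ≤ 3.)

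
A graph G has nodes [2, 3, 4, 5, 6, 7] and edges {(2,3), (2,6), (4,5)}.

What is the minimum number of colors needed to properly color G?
χ(G) = 2

Clique number ω(G) = 2 (lower bound: χ ≥ ω).
The graph is bipartite (no odd cycle), so 2 colors suffice: χ(G) = 2.
A valid 2-coloring: color 1: [2, 5, 7]; color 2: [3, 4, 6].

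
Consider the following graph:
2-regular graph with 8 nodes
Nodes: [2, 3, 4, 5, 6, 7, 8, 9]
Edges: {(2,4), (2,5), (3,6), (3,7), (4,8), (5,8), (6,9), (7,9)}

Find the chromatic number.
Clique number ω(G) = 2 (lower bound: χ ≥ ω).
The graph is bipartite (no odd cycle), so 2 colors suffice: χ(G) = 2.
A valid 2-coloring: color 1: [4, 5, 6, 7]; color 2: [2, 3, 8, 9].

χ(G) = 2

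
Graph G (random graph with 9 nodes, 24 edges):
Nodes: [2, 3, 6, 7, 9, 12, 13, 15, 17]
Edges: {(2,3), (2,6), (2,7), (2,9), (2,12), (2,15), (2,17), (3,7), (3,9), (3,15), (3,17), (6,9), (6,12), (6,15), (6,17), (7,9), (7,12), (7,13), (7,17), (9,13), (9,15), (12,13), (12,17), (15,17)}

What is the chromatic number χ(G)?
Clique number ω(G) = 4 (lower bound: χ ≥ ω).
Odd cycle [3, 15, 6, 12, 7] needs 3 colors (χ ≥ 3).
Vertex 17 is adjacent to every vertex of [3, 6, 7, 12, 15], which already need 3 colors among themselves, so 17 needs a new color (χ ≥ 4).
Vertex 2 is adjacent to every vertex of [3, 6, 7, 12, 15, 17], which already need 4 colors among themselves, so 2 needs a new color (χ ≥ 5).
The coloring below uses 5 colors, so χ(G) = 5.
A valid 5-coloring: color 1: [2, 13]; color 2: [7, 15]; color 3: [9, 17]; color 4: [3, 12]; color 5: [6].

χ(G) = 5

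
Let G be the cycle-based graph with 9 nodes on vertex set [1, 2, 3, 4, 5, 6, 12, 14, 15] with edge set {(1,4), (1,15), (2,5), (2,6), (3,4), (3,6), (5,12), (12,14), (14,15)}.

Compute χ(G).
χ(G) = 3

Clique number ω(G) = 2 (lower bound: χ ≥ ω).
Odd cycle [12, 14, 15, 1, 4, 3, 6, 2, 5] needs 3 colors (χ ≥ 3).
The coloring below uses 3 colors, so χ(G) = 3.
A valid 3-coloring: color 1: [2, 4, 12, 15]; color 2: [1, 3, 5, 14]; color 3: [6].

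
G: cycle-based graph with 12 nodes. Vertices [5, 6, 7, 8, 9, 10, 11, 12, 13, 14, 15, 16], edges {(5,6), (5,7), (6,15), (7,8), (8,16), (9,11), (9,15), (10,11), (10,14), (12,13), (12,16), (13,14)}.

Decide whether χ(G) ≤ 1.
No, G is not 1-colorable

Edge (5,6) forces its endpoints to differ, so 1 color is not enough.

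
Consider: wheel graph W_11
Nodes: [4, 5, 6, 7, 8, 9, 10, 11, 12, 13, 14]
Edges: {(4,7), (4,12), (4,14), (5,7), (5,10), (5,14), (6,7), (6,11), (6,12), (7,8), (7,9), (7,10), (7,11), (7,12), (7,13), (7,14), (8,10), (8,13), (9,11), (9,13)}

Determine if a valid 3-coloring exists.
A valid 3-coloring: color 1: [7]; color 2: [10, 11, 12, 13, 14]; color 3: [4, 5, 6, 8, 9].
(χ(G) = 3 ≤ 3.)

Yes, G is 3-colorable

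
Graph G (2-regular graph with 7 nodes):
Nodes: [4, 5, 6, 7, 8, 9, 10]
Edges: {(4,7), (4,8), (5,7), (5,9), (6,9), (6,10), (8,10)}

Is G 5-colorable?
A valid 5-coloring: color 1: [6, 7, 8]; color 2: [4, 9, 10]; color 3: [5].
(χ(G) = 3 ≤ 5.)

Yes, G is 5-colorable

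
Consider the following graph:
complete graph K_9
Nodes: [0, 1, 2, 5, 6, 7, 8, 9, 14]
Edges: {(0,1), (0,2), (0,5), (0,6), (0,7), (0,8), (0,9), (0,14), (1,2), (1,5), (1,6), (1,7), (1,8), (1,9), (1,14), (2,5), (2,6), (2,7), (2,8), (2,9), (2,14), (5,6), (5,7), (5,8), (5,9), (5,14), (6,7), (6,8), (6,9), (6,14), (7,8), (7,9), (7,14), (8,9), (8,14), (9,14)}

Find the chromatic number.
χ(G) = 9

Clique number ω(G) = 9 (lower bound: χ ≥ ω).
The clique on [0, 1, 2, 5, 6, 7, 8, 9, 14] has size 9, forcing χ ≥ 9, and the coloring below uses 9 colors, so χ(G) = 9.
A valid 9-coloring: color 1: [6]; color 2: [5]; color 3: [2]; color 4: [0]; color 5: [1]; color 6: [9]; color 7: [8]; color 8: [14]; color 9: [7].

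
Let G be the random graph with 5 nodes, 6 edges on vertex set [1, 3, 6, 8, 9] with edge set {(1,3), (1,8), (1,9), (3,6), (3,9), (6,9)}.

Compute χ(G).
χ(G) = 3

Clique number ω(G) = 3 (lower bound: χ ≥ ω).
The clique on [1, 3, 9] has size 3, forcing χ ≥ 3, and the coloring below uses 3 colors, so χ(G) = 3.
A valid 3-coloring: color 1: [3, 8]; color 2: [1, 6]; color 3: [9].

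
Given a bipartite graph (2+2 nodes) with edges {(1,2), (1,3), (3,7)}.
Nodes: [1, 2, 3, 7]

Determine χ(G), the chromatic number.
Clique number ω(G) = 2 (lower bound: χ ≥ ω).
The graph is bipartite (no odd cycle), so 2 colors suffice: χ(G) = 2.
A valid 2-coloring: color 1: [1, 7]; color 2: [2, 3].

χ(G) = 2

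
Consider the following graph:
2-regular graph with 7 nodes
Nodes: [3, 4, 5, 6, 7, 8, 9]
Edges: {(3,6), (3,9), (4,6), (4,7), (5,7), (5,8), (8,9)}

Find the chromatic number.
Clique number ω(G) = 2 (lower bound: χ ≥ ω).
Odd cycle [8, 9, 3, 6, 4, 7, 5] needs 3 colors (χ ≥ 3).
The coloring below uses 3 colors, so χ(G) = 3.
A valid 3-coloring: color 1: [6, 7, 8]; color 2: [4, 5, 9]; color 3: [3].

χ(G) = 3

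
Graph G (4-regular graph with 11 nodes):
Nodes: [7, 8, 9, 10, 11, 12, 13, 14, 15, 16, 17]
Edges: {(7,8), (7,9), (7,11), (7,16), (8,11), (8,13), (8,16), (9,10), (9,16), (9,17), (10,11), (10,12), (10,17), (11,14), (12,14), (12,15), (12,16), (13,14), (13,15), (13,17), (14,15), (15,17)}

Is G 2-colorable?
The clique on vertices [7, 8, 16] has size 3 > 2, so it alone needs 3 colors.

No, G is not 2-colorable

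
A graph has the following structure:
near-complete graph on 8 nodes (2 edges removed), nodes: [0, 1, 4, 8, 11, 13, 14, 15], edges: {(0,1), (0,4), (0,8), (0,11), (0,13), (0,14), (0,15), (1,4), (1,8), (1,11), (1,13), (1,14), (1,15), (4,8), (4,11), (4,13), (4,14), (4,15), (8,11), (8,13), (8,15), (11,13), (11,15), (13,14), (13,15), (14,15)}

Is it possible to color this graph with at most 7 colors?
Yes, G is 7-colorable

A valid 7-coloring: color 1: [13]; color 2: [4]; color 3: [0]; color 4: [15]; color 5: [1]; color 6: [11, 14]; color 7: [8].
(χ(G) = 7 ≤ 7.)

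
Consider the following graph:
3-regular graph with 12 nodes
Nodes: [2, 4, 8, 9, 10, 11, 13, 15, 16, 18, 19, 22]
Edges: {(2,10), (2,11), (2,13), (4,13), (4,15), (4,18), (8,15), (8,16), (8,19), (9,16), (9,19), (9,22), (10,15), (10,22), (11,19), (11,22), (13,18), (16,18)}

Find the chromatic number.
Clique number ω(G) = 3 (lower bound: χ ≥ ω).
The clique on [4, 13, 18] has size 3, forcing χ ≥ 3, and the coloring below uses 3 colors, so χ(G) = 3.
A valid 3-coloring: color 1: [2, 15, 18, 19, 22]; color 2: [4, 8, 9, 10, 11]; color 3: [13, 16].

χ(G) = 3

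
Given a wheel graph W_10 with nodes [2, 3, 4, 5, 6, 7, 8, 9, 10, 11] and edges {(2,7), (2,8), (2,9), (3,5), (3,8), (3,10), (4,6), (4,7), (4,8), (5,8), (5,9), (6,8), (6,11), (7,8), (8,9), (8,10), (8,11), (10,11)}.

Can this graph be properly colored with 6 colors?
Yes, G is 6-colorable

A valid 6-coloring: color 1: [8]; color 2: [3, 6, 7, 9]; color 3: [2, 4, 5, 11]; color 4: [10].
(χ(G) = 4 ≤ 6.)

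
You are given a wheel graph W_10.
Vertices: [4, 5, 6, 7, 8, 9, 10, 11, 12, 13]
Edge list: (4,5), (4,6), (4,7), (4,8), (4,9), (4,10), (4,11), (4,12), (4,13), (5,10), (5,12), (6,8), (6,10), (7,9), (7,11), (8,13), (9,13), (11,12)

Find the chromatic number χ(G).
χ(G) = 4

Clique number ω(G) = 3 (lower bound: χ ≥ ω).
Odd cycle [12, 11, 7, 9, 13, 8, 6, 10, 5] needs 3 colors (χ ≥ 3).
Vertex 4 is adjacent to every vertex of [5, 6, 7, 8, 9, 10, 11, 12, 13], which already need 3 colors among themselves, so 4 needs a new color (χ ≥ 4).
The coloring below uses 4 colors, so χ(G) = 4.
A valid 4-coloring: color 1: [4]; color 2: [7, 10, 12, 13]; color 3: [5, 8, 9, 11]; color 4: [6].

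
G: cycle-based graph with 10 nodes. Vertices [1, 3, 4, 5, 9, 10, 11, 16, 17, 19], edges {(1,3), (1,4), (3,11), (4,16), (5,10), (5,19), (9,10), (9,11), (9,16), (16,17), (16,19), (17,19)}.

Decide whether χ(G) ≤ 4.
A valid 4-coloring: color 1: [1, 10, 11, 16]; color 2: [3, 4, 9, 19]; color 3: [5, 17].
(χ(G) = 3 ≤ 4.)

Yes, G is 4-colorable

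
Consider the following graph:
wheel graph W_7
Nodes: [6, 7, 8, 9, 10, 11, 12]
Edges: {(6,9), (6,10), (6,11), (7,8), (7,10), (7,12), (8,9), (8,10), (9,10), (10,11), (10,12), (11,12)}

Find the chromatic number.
Clique number ω(G) = 3 (lower bound: χ ≥ ω).
The clique on [8, 9, 10] has size 3, forcing χ ≥ 3, and the coloring below uses 3 colors, so χ(G) = 3.
A valid 3-coloring: color 1: [10]; color 2: [7, 9, 11]; color 3: [6, 8, 12].

χ(G) = 3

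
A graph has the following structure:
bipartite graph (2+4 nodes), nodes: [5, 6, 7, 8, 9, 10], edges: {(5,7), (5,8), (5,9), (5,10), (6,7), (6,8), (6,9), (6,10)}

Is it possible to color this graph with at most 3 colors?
Yes, G is 3-colorable

A valid 3-coloring: color 1: [5, 6]; color 2: [7, 8, 9, 10].
(χ(G) = 2 ≤ 3.)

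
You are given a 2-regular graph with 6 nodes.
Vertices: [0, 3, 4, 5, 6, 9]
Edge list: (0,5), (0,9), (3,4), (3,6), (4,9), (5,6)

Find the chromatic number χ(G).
χ(G) = 2

Clique number ω(G) = 2 (lower bound: χ ≥ ω).
The graph is bipartite (no odd cycle), so 2 colors suffice: χ(G) = 2.
A valid 2-coloring: color 1: [3, 5, 9]; color 2: [0, 4, 6].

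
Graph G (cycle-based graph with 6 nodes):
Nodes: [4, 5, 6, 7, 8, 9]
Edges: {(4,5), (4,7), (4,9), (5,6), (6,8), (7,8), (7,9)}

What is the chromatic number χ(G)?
χ(G) = 3

Clique number ω(G) = 3 (lower bound: χ ≥ ω).
The clique on [4, 7, 9] has size 3, forcing χ ≥ 3, and the coloring below uses 3 colors, so χ(G) = 3.
A valid 3-coloring: color 1: [6, 7]; color 2: [4, 8]; color 3: [5, 9].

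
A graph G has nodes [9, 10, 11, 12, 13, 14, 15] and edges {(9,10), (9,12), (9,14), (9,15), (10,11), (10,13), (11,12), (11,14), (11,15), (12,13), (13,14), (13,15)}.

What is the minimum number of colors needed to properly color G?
Clique number ω(G) = 2 (lower bound: χ ≥ ω).
The graph is bipartite (no odd cycle), so 2 colors suffice: χ(G) = 2.
A valid 2-coloring: color 1: [9, 11, 13]; color 2: [10, 12, 14, 15].

χ(G) = 2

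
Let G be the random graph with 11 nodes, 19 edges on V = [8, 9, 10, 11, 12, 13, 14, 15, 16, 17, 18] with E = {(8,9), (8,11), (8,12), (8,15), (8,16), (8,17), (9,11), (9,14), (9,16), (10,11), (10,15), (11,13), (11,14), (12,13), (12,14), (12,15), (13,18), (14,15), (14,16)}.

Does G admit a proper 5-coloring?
Yes, G is 5-colorable

A valid 5-coloring: color 1: [8, 10, 13, 14]; color 2: [11, 12, 16, 17, 18]; color 3: [9, 15].
(χ(G) = 3 ≤ 5.)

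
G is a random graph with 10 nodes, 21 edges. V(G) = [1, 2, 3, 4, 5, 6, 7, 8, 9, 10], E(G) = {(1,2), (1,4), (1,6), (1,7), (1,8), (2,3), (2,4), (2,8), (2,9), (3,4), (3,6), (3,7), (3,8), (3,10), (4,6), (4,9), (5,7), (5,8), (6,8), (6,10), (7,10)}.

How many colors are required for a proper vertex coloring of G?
χ(G) = 3

Clique number ω(G) = 3 (lower bound: χ ≥ ω).
The clique on [1, 2, 8] has size 3, forcing χ ≥ 3, and the coloring below uses 3 colors, so χ(G) = 3.
A valid 3-coloring: color 1: [1, 3, 5, 9]; color 2: [2, 6, 7]; color 3: [4, 8, 10].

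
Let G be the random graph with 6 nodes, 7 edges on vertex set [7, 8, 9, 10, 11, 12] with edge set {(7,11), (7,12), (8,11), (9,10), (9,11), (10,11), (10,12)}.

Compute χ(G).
Clique number ω(G) = 3 (lower bound: χ ≥ ω).
The clique on [9, 10, 11] has size 3, forcing χ ≥ 3, and the coloring below uses 3 colors, so χ(G) = 3.
A valid 3-coloring: color 1: [11, 12]; color 2: [7, 8, 10]; color 3: [9].

χ(G) = 3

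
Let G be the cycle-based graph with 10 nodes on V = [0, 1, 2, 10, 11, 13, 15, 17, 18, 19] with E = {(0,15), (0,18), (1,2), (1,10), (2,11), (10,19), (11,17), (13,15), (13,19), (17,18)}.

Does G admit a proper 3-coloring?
A valid 3-coloring: color 1: [0, 2, 10, 13, 17]; color 2: [1, 11, 15, 18, 19].
(χ(G) = 2 ≤ 3.)

Yes, G is 3-colorable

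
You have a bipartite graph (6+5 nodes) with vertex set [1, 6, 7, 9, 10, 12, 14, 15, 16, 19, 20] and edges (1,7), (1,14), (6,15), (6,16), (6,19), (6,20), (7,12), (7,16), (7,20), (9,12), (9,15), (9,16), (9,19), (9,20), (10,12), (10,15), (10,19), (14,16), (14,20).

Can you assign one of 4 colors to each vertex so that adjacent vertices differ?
A valid 4-coloring: color 1: [6, 7, 9, 10, 14]; color 2: [1, 12, 15, 16, 19, 20].
(χ(G) = 2 ≤ 4.)

Yes, G is 4-colorable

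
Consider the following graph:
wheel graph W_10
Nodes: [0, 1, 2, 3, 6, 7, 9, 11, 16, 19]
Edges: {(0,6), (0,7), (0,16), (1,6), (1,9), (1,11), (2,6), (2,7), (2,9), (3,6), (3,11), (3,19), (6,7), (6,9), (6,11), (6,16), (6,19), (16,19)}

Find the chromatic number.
χ(G) = 4

Clique number ω(G) = 3 (lower bound: χ ≥ ω).
Odd cycle [11, 1, 9, 2, 7, 0, 16, 19, 3] needs 3 colors (χ ≥ 3).
Vertex 6 is adjacent to every vertex of [0, 1, 2, 3, 7, 9, 11, 16, 19], which already need 3 colors among themselves, so 6 needs a new color (χ ≥ 4).
The coloring below uses 4 colors, so χ(G) = 4.
A valid 4-coloring: color 1: [6]; color 2: [7, 9, 11, 19]; color 3: [0, 1, 2, 3]; color 4: [16].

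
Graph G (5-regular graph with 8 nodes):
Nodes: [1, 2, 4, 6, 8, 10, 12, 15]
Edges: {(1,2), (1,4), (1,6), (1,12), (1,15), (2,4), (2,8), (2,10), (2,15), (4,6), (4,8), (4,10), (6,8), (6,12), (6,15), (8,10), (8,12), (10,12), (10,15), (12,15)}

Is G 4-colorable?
A valid 4-coloring: color 1: [2, 6]; color 2: [1, 10]; color 3: [4, 12]; color 4: [8, 15].
(χ(G) = 4 ≤ 4.)

Yes, G is 4-colorable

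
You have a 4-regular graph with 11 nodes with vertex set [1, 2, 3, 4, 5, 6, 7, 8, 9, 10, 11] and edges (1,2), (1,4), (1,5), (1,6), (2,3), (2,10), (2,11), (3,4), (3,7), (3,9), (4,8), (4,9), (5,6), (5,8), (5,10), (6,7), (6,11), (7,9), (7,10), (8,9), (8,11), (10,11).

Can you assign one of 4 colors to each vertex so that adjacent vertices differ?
A valid 4-coloring: color 1: [2, 4, 5, 7]; color 2: [3, 6, 8, 10]; color 3: [1, 9, 11].
(χ(G) = 3 ≤ 4.)

Yes, G is 4-colorable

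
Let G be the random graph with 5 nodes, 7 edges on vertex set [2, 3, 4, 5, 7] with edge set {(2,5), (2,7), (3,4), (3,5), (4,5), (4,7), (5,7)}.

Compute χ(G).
Clique number ω(G) = 3 (lower bound: χ ≥ ω).
The clique on [2, 5, 7] has size 3, forcing χ ≥ 3, and the coloring below uses 3 colors, so χ(G) = 3.
A valid 3-coloring: color 1: [5]; color 2: [2, 4]; color 3: [3, 7].

χ(G) = 3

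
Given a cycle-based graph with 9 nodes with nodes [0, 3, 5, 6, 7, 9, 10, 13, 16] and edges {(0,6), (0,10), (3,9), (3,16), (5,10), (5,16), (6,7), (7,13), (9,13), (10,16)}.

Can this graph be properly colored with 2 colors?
The clique on vertices [5, 10, 16] has size 3 > 2, so it alone needs 3 colors.

No, G is not 2-colorable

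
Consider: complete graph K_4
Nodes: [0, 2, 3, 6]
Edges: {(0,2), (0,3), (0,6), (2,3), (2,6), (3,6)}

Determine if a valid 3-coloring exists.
No, G is not 3-colorable

The clique on vertices [0, 2, 3, 6] has size 4 > 3, so it alone needs 4 colors.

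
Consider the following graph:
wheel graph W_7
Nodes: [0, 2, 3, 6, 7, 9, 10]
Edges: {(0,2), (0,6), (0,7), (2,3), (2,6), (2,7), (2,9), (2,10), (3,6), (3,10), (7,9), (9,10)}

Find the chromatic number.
χ(G) = 3

Clique number ω(G) = 3 (lower bound: χ ≥ ω).
The clique on [0, 2, 6] has size 3, forcing χ ≥ 3, and the coloring below uses 3 colors, so χ(G) = 3.
A valid 3-coloring: color 1: [2]; color 2: [6, 7, 10]; color 3: [0, 3, 9].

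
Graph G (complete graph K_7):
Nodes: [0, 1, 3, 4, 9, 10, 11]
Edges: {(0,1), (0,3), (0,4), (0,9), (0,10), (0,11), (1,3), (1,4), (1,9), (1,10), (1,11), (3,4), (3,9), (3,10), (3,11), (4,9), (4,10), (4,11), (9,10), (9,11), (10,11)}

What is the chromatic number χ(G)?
χ(G) = 7

Clique number ω(G) = 7 (lower bound: χ ≥ ω).
The clique on [0, 1, 3, 4, 9, 10, 11] has size 7, forcing χ ≥ 7, and the coloring below uses 7 colors, so χ(G) = 7.
A valid 7-coloring: color 1: [3]; color 2: [0]; color 3: [10]; color 4: [1]; color 5: [11]; color 6: [4]; color 7: [9].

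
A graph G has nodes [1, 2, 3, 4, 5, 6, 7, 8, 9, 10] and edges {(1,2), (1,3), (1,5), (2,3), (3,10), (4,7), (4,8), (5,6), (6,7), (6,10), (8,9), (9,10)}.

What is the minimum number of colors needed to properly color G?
χ(G) = 3

Clique number ω(G) = 3 (lower bound: χ ≥ ω).
The clique on [1, 2, 3] has size 3, forcing χ ≥ 3, and the coloring below uses 3 colors, so χ(G) = 3.
A valid 3-coloring: color 1: [3, 4, 6, 9]; color 2: [1, 7, 8, 10]; color 3: [2, 5].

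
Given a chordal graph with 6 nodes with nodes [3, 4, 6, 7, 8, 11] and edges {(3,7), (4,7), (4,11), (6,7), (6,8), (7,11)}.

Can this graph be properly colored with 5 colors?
A valid 5-coloring: color 1: [7, 8]; color 2: [3, 6, 11]; color 3: [4].
(χ(G) = 3 ≤ 5.)

Yes, G is 5-colorable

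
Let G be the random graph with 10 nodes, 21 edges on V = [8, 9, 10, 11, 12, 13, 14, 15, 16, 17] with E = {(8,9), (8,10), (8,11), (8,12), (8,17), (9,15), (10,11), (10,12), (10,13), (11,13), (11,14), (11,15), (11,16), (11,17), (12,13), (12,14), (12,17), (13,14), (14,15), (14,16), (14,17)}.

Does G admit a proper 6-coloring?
A valid 6-coloring: color 1: [9, 11, 12]; color 2: [10, 14]; color 3: [8, 13, 15, 16]; color 4: [17].
(χ(G) = 4 ≤ 6.)

Yes, G is 6-colorable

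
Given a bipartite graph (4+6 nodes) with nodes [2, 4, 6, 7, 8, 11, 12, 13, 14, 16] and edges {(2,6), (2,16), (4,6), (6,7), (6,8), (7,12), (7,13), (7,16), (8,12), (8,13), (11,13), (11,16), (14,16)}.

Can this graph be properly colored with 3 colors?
Yes, G is 3-colorable

A valid 3-coloring: color 1: [6, 12, 13, 16]; color 2: [2, 4, 7, 8, 11, 14].
(χ(G) = 2 ≤ 3.)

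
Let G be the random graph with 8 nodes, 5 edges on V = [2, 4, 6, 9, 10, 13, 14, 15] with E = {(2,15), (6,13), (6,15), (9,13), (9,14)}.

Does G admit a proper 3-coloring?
Yes, G is 3-colorable

A valid 3-coloring: color 1: [2, 4, 6, 9, 10]; color 2: [13, 14, 15].
(χ(G) = 2 ≤ 3.)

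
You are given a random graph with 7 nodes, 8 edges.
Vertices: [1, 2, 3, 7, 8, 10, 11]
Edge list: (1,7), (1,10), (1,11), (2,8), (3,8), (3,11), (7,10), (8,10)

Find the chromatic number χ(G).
Clique number ω(G) = 3 (lower bound: χ ≥ ω).
The clique on [1, 7, 10] has size 3, forcing χ ≥ 3, and the coloring below uses 3 colors, so χ(G) = 3.
A valid 3-coloring: color 1: [2, 10, 11]; color 2: [1, 8]; color 3: [3, 7].

χ(G) = 3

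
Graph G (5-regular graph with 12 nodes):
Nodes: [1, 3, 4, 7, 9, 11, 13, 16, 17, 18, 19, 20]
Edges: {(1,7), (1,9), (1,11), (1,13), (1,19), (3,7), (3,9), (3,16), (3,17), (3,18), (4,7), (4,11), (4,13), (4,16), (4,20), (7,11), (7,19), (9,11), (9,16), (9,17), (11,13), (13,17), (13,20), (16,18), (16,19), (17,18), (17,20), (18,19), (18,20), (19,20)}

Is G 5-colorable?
Yes, G is 5-colorable

A valid 5-coloring: color 1: [11, 17, 19]; color 2: [7, 13, 16]; color 3: [1, 3, 20]; color 4: [4, 9, 18].
(χ(G) = 4 ≤ 5.)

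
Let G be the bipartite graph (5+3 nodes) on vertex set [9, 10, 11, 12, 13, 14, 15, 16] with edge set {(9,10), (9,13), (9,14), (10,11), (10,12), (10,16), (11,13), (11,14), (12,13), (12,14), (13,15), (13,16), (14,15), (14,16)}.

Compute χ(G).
χ(G) = 2

Clique number ω(G) = 2 (lower bound: χ ≥ ω).
The graph is bipartite (no odd cycle), so 2 colors suffice: χ(G) = 2.
A valid 2-coloring: color 1: [10, 13, 14]; color 2: [9, 11, 12, 15, 16].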